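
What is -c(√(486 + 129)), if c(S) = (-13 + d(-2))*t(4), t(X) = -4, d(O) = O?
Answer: -60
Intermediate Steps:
c(S) = 60 (c(S) = (-13 - 2)*(-4) = -15*(-4) = 60)
-c(√(486 + 129)) = -1*60 = -60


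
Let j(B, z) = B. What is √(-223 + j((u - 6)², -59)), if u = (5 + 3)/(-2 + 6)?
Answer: 3*I*√23 ≈ 14.387*I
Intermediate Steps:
u = 2 (u = 8/4 = 8*(¼) = 2)
√(-223 + j((u - 6)², -59)) = √(-223 + (2 - 6)²) = √(-223 + (-4)²) = √(-223 + 16) = √(-207) = 3*I*√23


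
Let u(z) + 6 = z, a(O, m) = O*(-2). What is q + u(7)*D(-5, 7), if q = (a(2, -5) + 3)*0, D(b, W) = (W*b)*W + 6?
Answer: -239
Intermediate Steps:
D(b, W) = 6 + b*W**2 (D(b, W) = b*W**2 + 6 = 6 + b*W**2)
a(O, m) = -2*O
u(z) = -6 + z
q = 0 (q = (-2*2 + 3)*0 = (-4 + 3)*0 = -1*0 = 0)
q + u(7)*D(-5, 7) = 0 + (-6 + 7)*(6 - 5*7**2) = 0 + 1*(6 - 5*49) = 0 + 1*(6 - 245) = 0 + 1*(-239) = 0 - 239 = -239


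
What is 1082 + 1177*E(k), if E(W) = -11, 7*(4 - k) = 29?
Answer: -11865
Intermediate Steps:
k = -⅐ (k = 4 - ⅐*29 = 4 - 29/7 = -⅐ ≈ -0.14286)
1082 + 1177*E(k) = 1082 + 1177*(-11) = 1082 - 12947 = -11865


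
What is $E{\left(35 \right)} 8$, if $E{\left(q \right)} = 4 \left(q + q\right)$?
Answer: $2240$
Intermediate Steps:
$E{\left(q \right)} = 8 q$ ($E{\left(q \right)} = 4 \cdot 2 q = 8 q$)
$E{\left(35 \right)} 8 = 8 \cdot 35 \cdot 8 = 280 \cdot 8 = 2240$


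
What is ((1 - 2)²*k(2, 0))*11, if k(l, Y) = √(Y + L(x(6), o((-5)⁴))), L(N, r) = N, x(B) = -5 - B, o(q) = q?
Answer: 11*I*√11 ≈ 36.483*I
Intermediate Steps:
k(l, Y) = √(-11 + Y) (k(l, Y) = √(Y + (-5 - 1*6)) = √(Y + (-5 - 6)) = √(Y - 11) = √(-11 + Y))
((1 - 2)²*k(2, 0))*11 = ((1 - 2)²*√(-11 + 0))*11 = ((-1)²*√(-11))*11 = (1*(I*√11))*11 = (I*√11)*11 = 11*I*√11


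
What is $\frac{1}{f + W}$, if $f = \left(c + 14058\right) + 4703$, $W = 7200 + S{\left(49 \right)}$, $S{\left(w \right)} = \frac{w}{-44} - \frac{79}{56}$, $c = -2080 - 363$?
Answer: $\frac{616}{14485533} \approx 4.2525 \cdot 10^{-5}$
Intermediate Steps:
$c = -2443$ ($c = -2080 - 363 = -2443$)
$S{\left(w \right)} = - \frac{79}{56} - \frac{w}{44}$ ($S{\left(w \right)} = w \left(- \frac{1}{44}\right) - \frac{79}{56} = - \frac{w}{44} - \frac{79}{56} = - \frac{79}{56} - \frac{w}{44}$)
$W = \frac{4433645}{616}$ ($W = 7200 - \frac{1555}{616} = \frac{4433645}{616} \approx 7197.5$)
$f = 16318$ ($f = \left(-2443 + 14058\right) + 4703 = 11615 + 4703 = 16318$)
$\frac{1}{f + W} = \frac{1}{16318 + \frac{4433645}{616}} = \frac{1}{\frac{14485533}{616}} = \frac{616}{14485533}$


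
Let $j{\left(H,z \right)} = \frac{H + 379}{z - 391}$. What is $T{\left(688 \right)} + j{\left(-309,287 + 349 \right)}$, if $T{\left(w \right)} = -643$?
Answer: $- \frac{4499}{7} \approx -642.71$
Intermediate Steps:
$j{\left(H,z \right)} = \frac{379 + H}{-391 + z}$
$T{\left(688 \right)} + j{\left(-309,287 + 349 \right)} = -643 + \frac{379 - 309}{-391 + \left(287 + 349\right)} = -643 + \frac{1}{-391 + 636} \cdot 70 = -643 + \frac{1}{245} \cdot 70 = -643 + \frac{2}{7} = - \frac{4499}{7}$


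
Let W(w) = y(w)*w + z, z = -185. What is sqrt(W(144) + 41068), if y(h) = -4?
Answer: sqrt(40307) ≈ 200.77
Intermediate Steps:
W(w) = -185 - 4*w (W(w) = -4*w - 185 = -185 - 4*w)
sqrt(W(144) + 41068) = sqrt((-185 - 4*144) + 41068) = sqrt((-185 - 576) + 41068) = sqrt(-761 + 41068) = sqrt(40307)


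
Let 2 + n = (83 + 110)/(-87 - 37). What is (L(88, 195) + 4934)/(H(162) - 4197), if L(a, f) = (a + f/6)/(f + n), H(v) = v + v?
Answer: -117143168/91941147 ≈ -1.2741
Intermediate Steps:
n = -441/124 (n = -2 + (83 + 110)/(-87 - 37) = -2 + 193/(-124) = -2 + 193*(-1/124) = -2 - 193/124 = -441/124 ≈ -3.5564)
H(v) = 2*v
L(a, f) = (a + f/6)/(-441/124 + f) (L(a, f) = (a + f/6)/(f - 441/124) = (a + f*(⅙))/(-441/124 + f) = (a + f/6)/(-441/124 + f))
(L(88, 195) + 4934)/(H(162) - 4197) = (62*(195 + 6*88)/(3*(-441 + 124*195)) + 4934)/(2*162 - 4197) = (62*(195 + 528)/(3*(-441 + 24180)) + 4934)/(324 - 4197) = ((62/3)*723/23739 + 4934)/(-3873) = ((62/3)*(1/23739)*723 + 4934)*(-1/3873) = (14942/23739 + 4934)*(-1/3873) = (117143168/23739)*(-1/3873) = -117143168/91941147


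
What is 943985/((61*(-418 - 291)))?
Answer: -943985/43249 ≈ -21.827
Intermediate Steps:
943985/((61*(-418 - 291))) = 943985/((61*(-709))) = 943985/(-43249) = 943985*(-1/43249) = -943985/43249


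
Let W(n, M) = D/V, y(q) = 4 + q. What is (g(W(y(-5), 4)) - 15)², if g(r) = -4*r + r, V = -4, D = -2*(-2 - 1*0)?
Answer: 144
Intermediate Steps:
D = 4 (D = -2*(-2 + 0) = -2*(-2) = 4)
W(n, M) = -1 (W(n, M) = 4/(-4) = 4*(-¼) = -1)
g(r) = -3*r
(g(W(y(-5), 4)) - 15)² = (-3*(-1) - 15)² = (3 - 15)² = (-12)² = 144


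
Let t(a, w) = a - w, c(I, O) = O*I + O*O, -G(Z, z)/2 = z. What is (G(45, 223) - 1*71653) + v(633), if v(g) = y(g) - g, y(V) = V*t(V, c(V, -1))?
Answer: 728013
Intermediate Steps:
G(Z, z) = -2*z
c(I, O) = O² + I*O (c(I, O) = I*O + O² = O² + I*O)
y(V) = V*(-1 + 2*V) (y(V) = V*(V - (-1)*(V - 1)) = V*(V - (-1)*(-1 + V)) = V*(V - (1 - V)) = V*(V + (-1 + V)) = V*(-1 + 2*V))
v(g) = -g + g*(-1 + 2*g) (v(g) = g*(-1 + 2*g) - g = -g + g*(-1 + 2*g))
(G(45, 223) - 1*71653) + v(633) = (-2*223 - 1*71653) + 2*633*(-1 + 633) = (-446 - 71653) + 2*633*632 = -72099 + 800112 = 728013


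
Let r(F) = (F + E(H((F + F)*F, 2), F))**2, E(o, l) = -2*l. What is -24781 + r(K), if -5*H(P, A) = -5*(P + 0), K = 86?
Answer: -17385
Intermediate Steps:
H(P, A) = P (H(P, A) = -(-1)*(P + 0) = -(-1)*P = P)
r(F) = F**2 (r(F) = (F - 2*F)**2 = (-F)**2 = F**2)
-24781 + r(K) = -24781 + 86**2 = -24781 + 7396 = -17385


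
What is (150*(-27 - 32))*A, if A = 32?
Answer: -283200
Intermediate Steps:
(150*(-27 - 32))*A = (150*(-27 - 32))*32 = (150*(-59))*32 = -8850*32 = -283200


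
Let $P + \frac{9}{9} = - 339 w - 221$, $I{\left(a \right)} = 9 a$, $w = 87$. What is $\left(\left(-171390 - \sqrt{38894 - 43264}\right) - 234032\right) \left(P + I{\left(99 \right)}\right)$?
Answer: $11685883728 + 28824 i \sqrt{4370} \approx 1.1686 \cdot 10^{10} + 1.9054 \cdot 10^{6} i$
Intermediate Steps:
$P = -29715$ ($P = -1 - 29714 = -29715$)
$\left(\left(-171390 - \sqrt{38894 - 43264}\right) - 234032\right) \left(P + I{\left(99 \right)}\right) = \left(\left(-171390 - \sqrt{38894 - 43264}\right) - 234032\right) \left(-29715 + 9 \cdot 99\right) = \left(\left(-171390 - \sqrt{-4370}\right) - 234032\right) \left(-29715 + 891\right) = \left(\left(-171390 - i \sqrt{4370}\right) - 234032\right) \left(-28824\right) = \left(-405422 - i \sqrt{4370}\right) \left(-28824\right) = 11685883728 + 28824 i \sqrt{4370}$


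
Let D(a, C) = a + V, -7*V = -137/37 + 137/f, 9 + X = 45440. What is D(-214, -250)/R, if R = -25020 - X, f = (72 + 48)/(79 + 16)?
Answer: 203321/62560488 ≈ 0.0032500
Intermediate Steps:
X = 45431 (X = -9 + 45440 = 45431)
f = 24/19 (f = 120/95 = 120*(1/95) = 24/19 ≈ 1.2632)
R = -70451 (R = -25020 - 1*45431 = -25020 - 45431 = -70451)
V = -13289/888 (V = -(-137/37 + 137/(24/19))/7 = -(-137*1/37 + 137*(19/24))/7 = -(-137/37 + 2603/24)/7 = -⅐*93023/888 = -13289/888 ≈ -14.965)
D(a, C) = -13289/888 + a (D(a, C) = a - 13289/888 = -13289/888 + a)
D(-214, -250)/R = (-13289/888 - 214)/(-70451) = -203321/888*(-1/70451) = 203321/62560488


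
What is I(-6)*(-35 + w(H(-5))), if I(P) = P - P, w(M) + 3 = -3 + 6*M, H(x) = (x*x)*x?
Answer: 0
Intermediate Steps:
H(x) = x**3 (H(x) = x**2*x = x**3)
w(M) = -6 + 6*M (w(M) = -3 + (-3 + 6*M) = -6 + 6*M)
I(P) = 0
I(-6)*(-35 + w(H(-5))) = 0*(-35 + (-6 + 6*(-5)**3)) = 0*(-35 + (-6 + 6*(-125))) = 0*(-35 + (-6 - 750)) = 0*(-35 - 756) = 0*(-791) = 0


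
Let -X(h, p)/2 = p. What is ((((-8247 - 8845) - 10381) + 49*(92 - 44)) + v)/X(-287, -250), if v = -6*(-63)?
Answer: -24743/500 ≈ -49.486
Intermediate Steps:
X(h, p) = -2*p
v = 378
((((-8247 - 8845) - 10381) + 49*(92 - 44)) + v)/X(-287, -250) = ((((-8247 - 8845) - 10381) + 49*(92 - 44)) + 378)/((-2*(-250))) = (((-17092 - 10381) + 49*48) + 378)/500 = ((-27473 + 2352) + 378)*(1/500) = (-25121 + 378)*(1/500) = -24743*1/500 = -24743/500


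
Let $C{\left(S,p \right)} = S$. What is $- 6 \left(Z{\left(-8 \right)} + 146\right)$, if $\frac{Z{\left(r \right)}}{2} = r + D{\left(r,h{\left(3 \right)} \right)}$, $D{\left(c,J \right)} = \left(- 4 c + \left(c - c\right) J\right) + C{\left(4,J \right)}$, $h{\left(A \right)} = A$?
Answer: $-1212$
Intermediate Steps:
$D{\left(c,J \right)} = 4 - 4 c$ ($D{\left(c,J \right)} = \left(- 4 c + \left(c - c\right) J\right) + 4 = \left(- 4 c + 0 J\right) + 4 = \left(- 4 c + 0\right) + 4 = - 4 c + 4 = 4 - 4 c$)
$Z{\left(r \right)} = 8 - 6 r$ ($Z{\left(r \right)} = 2 \left(r - \left(-4 + 4 r\right)\right) = 2 \left(4 - 3 r\right) = 8 - 6 r$)
$- 6 \left(Z{\left(-8 \right)} + 146\right) = - 6 \left(\left(8 - -48\right) + 146\right) = - 6 \left(\left(8 + 48\right) + 146\right) = - 6 \left(56 + 146\right) = \left(-6\right) 202 = -1212$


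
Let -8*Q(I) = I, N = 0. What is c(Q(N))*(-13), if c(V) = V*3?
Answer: 0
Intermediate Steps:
Q(I) = -I/8
c(V) = 3*V
c(Q(N))*(-13) = (3*(-⅛*0))*(-13) = (3*0)*(-13) = 0*(-13) = 0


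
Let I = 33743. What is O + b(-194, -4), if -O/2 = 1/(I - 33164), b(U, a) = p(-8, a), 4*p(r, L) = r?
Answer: -1160/579 ≈ -2.0035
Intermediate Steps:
p(r, L) = r/4
b(U, a) = -2 (b(U, a) = (¼)*(-8) = -2)
O = -2/579 (O = -2/(33743 - 33164) = -2/579 ≈ -0.0034542)
O + b(-194, -4) = -2/579 - 2 = -1160/579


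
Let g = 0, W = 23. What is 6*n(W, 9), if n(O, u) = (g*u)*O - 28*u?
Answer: -1512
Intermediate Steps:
n(O, u) = -28*u (n(O, u) = (0*u)*O - 28*u = 0*O - 28*u = 0 - 28*u = -28*u)
6*n(W, 9) = 6*(-28*9) = 6*(-252) = -1512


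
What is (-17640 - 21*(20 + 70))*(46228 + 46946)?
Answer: -1819688220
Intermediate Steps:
(-17640 - 21*(20 + 70))*(46228 + 46946) = (-17640 - 21*90)*93174 = (-17640 - 1890)*93174 = -19530*93174 = -1819688220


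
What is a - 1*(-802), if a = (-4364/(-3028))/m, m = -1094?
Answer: 664181625/828158 ≈ 802.00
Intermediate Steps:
a = -1091/828158 (a = -4364/(-3028)/(-1094) = -4364*(-1/3028)*(-1/1094) = (1091/757)*(-1/1094) = -1091/828158 ≈ -0.0013174)
a - 1*(-802) = -1091/828158 - 1*(-802) = -1091/828158 + 802 = 664181625/828158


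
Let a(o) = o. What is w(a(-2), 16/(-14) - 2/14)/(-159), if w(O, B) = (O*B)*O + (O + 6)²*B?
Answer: 60/371 ≈ 0.16173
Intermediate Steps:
w(O, B) = B*O² + B*(6 + O)² (w(O, B) = (B*O)*O + (6 + O)²*B = B*O² + B*(6 + O)²)
w(a(-2), 16/(-14) - 2/14)/(-159) = ((16/(-14) - 2/14)*((-2)² + (6 - 2)²))/(-159) = ((16*(-1/14) - 2*1/14)*(4 + 4²))*(-1/159) = ((-8/7 - ⅐)*(4 + 16))*(-1/159) = -9/7*20*(-1/159) = -180/7*(-1/159) = 60/371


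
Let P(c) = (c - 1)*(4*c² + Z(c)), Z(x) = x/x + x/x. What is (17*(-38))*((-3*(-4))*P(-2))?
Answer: 418608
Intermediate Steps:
Z(x) = 2 (Z(x) = 1 + 1 = 2)
P(c) = (-1 + c)*(2 + 4*c²) (P(c) = (c - 1)*(4*c² + 2) = (-1 + c)*(2 + 4*c²))
(17*(-38))*((-3*(-4))*P(-2)) = (17*(-38))*((-3*(-4))*(-2 - 4*(-2)² + 2*(-2) + 4*(-2)³)) = -7752*(-2 - 4*4 - 4 + 4*(-8)) = -7752*(-2 - 16 - 4 - 32) = -7752*(-54) = -646*(-648) = 418608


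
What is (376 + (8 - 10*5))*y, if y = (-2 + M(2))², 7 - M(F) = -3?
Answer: 21376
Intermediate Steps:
M(F) = 10 (M(F) = 7 - 1*(-3) = 7 + 3 = 10)
y = 64 (y = (-2 + 10)² = 8² = 64)
(376 + (8 - 10*5))*y = (376 + (8 - 10*5))*64 = (376 + (8 - 50))*64 = (376 - 42)*64 = 334*64 = 21376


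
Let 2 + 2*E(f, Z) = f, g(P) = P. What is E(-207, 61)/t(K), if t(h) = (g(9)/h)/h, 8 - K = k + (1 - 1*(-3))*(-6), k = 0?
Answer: -107008/9 ≈ -11890.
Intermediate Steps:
E(f, Z) = -1 + f/2
K = 32 (K = 8 - (0 + (1 - 1*(-3))*(-6)) = 8 - (0 + (1 + 3)*(-6)) = 8 - (0 + 4*(-6)) = 8 - (0 - 24) = 8 - 1*(-24) = 8 + 24 = 32)
t(h) = 9/h² (t(h) = (9/h)/h = 9/h²)
E(-207, 61)/t(K) = (-1 + (½)*(-207))/((9/32²)) = (-1 - 207/2)/((9*(1/1024))) = -209/(2*9/1024) = -209/2*1024/9 = -107008/9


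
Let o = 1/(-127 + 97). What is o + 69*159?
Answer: 329129/30 ≈ 10971.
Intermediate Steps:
o = -1/30 (o = 1/(-30) = -1/30 ≈ -0.033333)
o + 69*159 = -1/30 + 69*159 = -1/30 + 10971 = 329129/30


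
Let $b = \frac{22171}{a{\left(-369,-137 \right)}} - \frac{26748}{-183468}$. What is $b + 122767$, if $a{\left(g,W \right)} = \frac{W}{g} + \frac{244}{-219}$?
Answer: $\frac{28429484645209}{305948179} \approx 92923.0$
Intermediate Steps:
$a{\left(g,W \right)} = - \frac{244}{219} + \frac{W}{g}$ ($a{\left(g,W \right)} = \frac{W}{g} + 244 \left(- \frac{1}{219}\right) = \frac{W}{g} - \frac{244}{219} = - \frac{244}{219} + \frac{W}{g}$)
$b = - \frac{9130855446084}{305948179}$ ($b = \frac{22171}{- \frac{244}{219} - \frac{137}{-369}} - \frac{26748}{-183468} = \frac{22171}{- \frac{244}{219} - - \frac{137}{369}} - - \frac{2229}{15289} = \frac{22171}{- \frac{244}{219} + \frac{137}{369}} + \frac{2229}{15289} = \frac{22171}{- \frac{20011}{26937}} + \frac{2229}{15289} = 22171 \left(- \frac{26937}{20011}\right) + \frac{2229}{15289} = - \frac{597220227}{20011} + \frac{2229}{15289} = - \frac{9130855446084}{305948179} \approx -29844.0$)
$b + 122767 = - \frac{9130855446084}{305948179} + 122767 = \frac{28429484645209}{305948179}$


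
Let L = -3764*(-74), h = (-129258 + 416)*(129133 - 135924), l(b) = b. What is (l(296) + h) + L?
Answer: 875244854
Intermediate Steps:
h = 874966022 (h = -128842*(-6791) = 874966022)
L = 278536
(l(296) + h) + L = (296 + 874966022) + 278536 = 874966318 + 278536 = 875244854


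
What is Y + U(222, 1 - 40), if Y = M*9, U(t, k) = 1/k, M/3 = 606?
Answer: 638117/39 ≈ 16362.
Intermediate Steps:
M = 1818 (M = 3*606 = 1818)
Y = 16362 (Y = 1818*9 = 16362)
Y + U(222, 1 - 40) = 16362 + 1/(1 - 40) = 16362 + 1/(-39) = 16362 - 1/39 = 638117/39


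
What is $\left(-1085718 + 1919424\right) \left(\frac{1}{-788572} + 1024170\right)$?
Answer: $\frac{336663732572232867}{394286} \approx 8.5386 \cdot 10^{11}$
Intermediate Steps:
$\left(-1085718 + 1919424\right) \left(\frac{1}{-788572} + 1024170\right) = 833706 \left(- \frac{1}{788572} + 1024170\right) = 833706 \cdot \frac{807631785239}{788572} = \frac{336663732572232867}{394286}$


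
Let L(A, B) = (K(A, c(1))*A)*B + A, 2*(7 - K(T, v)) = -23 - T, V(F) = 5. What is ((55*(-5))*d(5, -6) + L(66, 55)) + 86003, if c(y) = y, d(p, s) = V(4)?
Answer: 271639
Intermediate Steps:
d(p, s) = 5
K(T, v) = 37/2 + T/2 (K(T, v) = 7 - (-23 - T)/2 = 7 + (23/2 + T/2) = 37/2 + T/2)
L(A, B) = A + A*B*(37/2 + A/2) (L(A, B) = ((37/2 + A/2)*A)*B + A = (A*(37/2 + A/2))*B + A = A*B*(37/2 + A/2) + A = A + A*B*(37/2 + A/2))
((55*(-5))*d(5, -6) + L(66, 55)) + 86003 = ((55*(-5))*5 + (½)*66*(2 + 55*(37 + 66))) + 86003 = (-275*5 + (½)*66*(2 + 55*103)) + 86003 = (-1375 + (½)*66*(2 + 5665)) + 86003 = (-1375 + (½)*66*5667) + 86003 = (-1375 + 187011) + 86003 = 185636 + 86003 = 271639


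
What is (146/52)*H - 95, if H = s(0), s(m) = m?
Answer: -95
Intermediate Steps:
H = 0
(146/52)*H - 95 = (146/52)*0 - 95 = (146*(1/52))*0 - 95 = (73/26)*0 - 95 = 0 - 95 = -95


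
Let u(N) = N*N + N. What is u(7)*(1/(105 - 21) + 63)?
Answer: 10586/3 ≈ 3528.7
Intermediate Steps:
u(N) = N + N² (u(N) = N² + N = N + N²)
u(7)*(1/(105 - 21) + 63) = (7*(1 + 7))*(1/(105 - 21) + 63) = (7*8)*(1/84 + 63) = 56*(1/84 + 63) = 56*(5293/84) = 10586/3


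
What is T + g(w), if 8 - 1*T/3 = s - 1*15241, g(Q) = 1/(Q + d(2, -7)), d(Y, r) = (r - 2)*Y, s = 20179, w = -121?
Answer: -2055811/139 ≈ -14790.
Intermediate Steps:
d(Y, r) = Y*(-2 + r) (d(Y, r) = (-2 + r)*Y = Y*(-2 + r))
g(Q) = 1/(-18 + Q) (g(Q) = 1/(Q + 2*(-2 - 7)) = 1/(Q + 2*(-9)) = 1/(Q - 18) = 1/(-18 + Q))
T = -14790 (T = 24 - 3*(20179 - 1*15241) = 24 - 3*(20179 - 15241) = 24 - 3*4938 = 24 - 14814 = -14790)
T + g(w) = -14790 + 1/(-18 - 121) = -14790 + 1/(-139) = -14790 - 1/139 = -2055811/139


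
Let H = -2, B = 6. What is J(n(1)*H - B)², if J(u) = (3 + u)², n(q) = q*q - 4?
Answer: 81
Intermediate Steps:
n(q) = -4 + q² (n(q) = q² - 4 = -4 + q²)
J(n(1)*H - B)² = ((3 + ((-4 + 1²)*(-2) - 1*6))²)² = ((3 + ((-4 + 1)*(-2) - 6))²)² = ((3 + (-3*(-2) - 6))²)² = ((3 + (6 - 6))²)² = ((3 + 0)²)² = (3²)² = 9² = 81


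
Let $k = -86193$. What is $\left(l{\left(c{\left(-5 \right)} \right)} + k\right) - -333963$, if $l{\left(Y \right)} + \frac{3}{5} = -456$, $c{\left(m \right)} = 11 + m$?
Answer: $\frac{1236567}{5} \approx 2.4731 \cdot 10^{5}$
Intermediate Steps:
$l{\left(Y \right)} = - \frac{2283}{5}$ ($l{\left(Y \right)} = - \frac{3}{5} - 456 = - \frac{2283}{5}$)
$\left(l{\left(c{\left(-5 \right)} \right)} + k\right) - -333963 = \left(- \frac{2283}{5} - 86193\right) - -333963 = - \frac{433248}{5} + 333963 = \frac{1236567}{5}$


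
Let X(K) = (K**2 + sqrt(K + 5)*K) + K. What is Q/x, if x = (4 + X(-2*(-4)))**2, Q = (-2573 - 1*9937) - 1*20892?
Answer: -2299171/254616 + 105773*sqrt(13)/63654 ≈ -3.0387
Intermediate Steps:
Q = -33402 (Q = (-2573 - 9937) - 20892 = -12510 - 20892 = -33402)
X(K) = K + K**2 + K*sqrt(5 + K) (X(K) = (K**2 + sqrt(5 + K)*K) + K = (K**2 + K*sqrt(5 + K)) + K = K + K**2 + K*sqrt(5 + K))
x = (76 + 8*sqrt(13))**2 (x = (4 + (-2*(-4))*(1 - 2*(-4) + sqrt(5 - 2*(-4))))**2 = (4 + 8*(1 + 8 + sqrt(5 + 8)))**2 = (4 + 8*(1 + 8 + sqrt(13)))**2 = (4 + 8*(9 + sqrt(13)))**2 = (4 + (72 + 8*sqrt(13)))**2 = (76 + 8*sqrt(13))**2 ≈ 10992.)
Q/x = -33402/(6608 + 1216*sqrt(13))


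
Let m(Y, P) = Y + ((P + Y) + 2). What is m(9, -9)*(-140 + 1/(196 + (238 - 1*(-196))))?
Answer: -970189/630 ≈ -1540.0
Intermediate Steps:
m(Y, P) = 2 + P + 2*Y (m(Y, P) = Y + (2 + P + Y) = 2 + P + 2*Y)
m(9, -9)*(-140 + 1/(196 + (238 - 1*(-196)))) = (2 - 9 + 2*9)*(-140 + 1/(196 + (238 - 1*(-196)))) = (2 - 9 + 18)*(-140 + 1/(196 + (238 + 196))) = 11*(-140 + 1/(196 + 434)) = 11*(-140 + 1/630) = 11*(-88199/630) = -970189/630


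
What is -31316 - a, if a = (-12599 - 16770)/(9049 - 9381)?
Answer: -10426281/332 ≈ -31404.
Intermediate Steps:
a = 29369/332 (a = -29369/(-332) = -29369*(-1/332) = 29369/332 ≈ 88.461)
-31316 - a = -31316 - 1*29369/332 = -31316 - 29369/332 = -10426281/332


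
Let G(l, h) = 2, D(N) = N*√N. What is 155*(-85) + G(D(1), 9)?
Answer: -13173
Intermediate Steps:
D(N) = N^(3/2)
155*(-85) + G(D(1), 9) = 155*(-85) + 2 = -13175 + 2 = -13173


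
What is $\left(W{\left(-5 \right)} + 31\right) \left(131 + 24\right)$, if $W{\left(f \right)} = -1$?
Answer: $4650$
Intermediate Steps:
$\left(W{\left(-5 \right)} + 31\right) \left(131 + 24\right) = \left(-1 + 31\right) \left(131 + 24\right) = 30 \cdot 155 = 4650$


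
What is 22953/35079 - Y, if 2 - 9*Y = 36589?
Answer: 427880650/105237 ≈ 4065.9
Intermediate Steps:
Y = -36587/9 (Y = 2/9 - ⅑*36589 = 2/9 - 36589/9 = -36587/9 ≈ -4065.2)
22953/35079 - Y = 22953/35079 - 1*(-36587/9) = 22953*(1/35079) + 36587/9 = 7651/11693 + 36587/9 = 427880650/105237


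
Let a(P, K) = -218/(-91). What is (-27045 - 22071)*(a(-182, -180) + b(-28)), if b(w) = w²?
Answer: -3514839192/91 ≈ -3.8625e+7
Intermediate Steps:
a(P, K) = 218/91 (a(P, K) = -218*(-1/91) = 218/91)
(-27045 - 22071)*(a(-182, -180) + b(-28)) = (-27045 - 22071)*(218/91 + (-28)²) = -49116*(218/91 + 784) = -49116*71562/91 = -3514839192/91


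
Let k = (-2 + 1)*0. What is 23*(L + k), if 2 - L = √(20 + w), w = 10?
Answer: 46 - 23*√30 ≈ -79.976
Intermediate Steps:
L = 2 - √30 (L = 2 - √(20 + 10) = 2 - √30 ≈ -3.4772)
k = 0 (k = -1*0 = 0)
23*(L + k) = 23*((2 - √30) + 0) = 23*(2 - √30) = 46 - 23*√30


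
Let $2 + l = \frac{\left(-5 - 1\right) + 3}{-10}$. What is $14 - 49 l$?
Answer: $\frac{973}{10} \approx 97.3$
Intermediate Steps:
$l = - \frac{17}{10}$ ($l = -2 + \frac{\left(-5 - 1\right) + 3}{-10} = -2 + \left(-6 + 3\right) \left(- \frac{1}{10}\right) = -2 - - \frac{3}{10} = -2 + \frac{3}{10} = - \frac{17}{10} \approx -1.7$)
$14 - 49 l = 14 - - \frac{833}{10} = 14 + \frac{833}{10} = \frac{973}{10}$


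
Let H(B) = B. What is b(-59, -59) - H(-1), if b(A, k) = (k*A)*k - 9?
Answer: -205387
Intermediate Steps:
b(A, k) = -9 + A*k² (b(A, k) = (A*k)*k - 9 = A*k² - 9 = -9 + A*k²)
b(-59, -59) - H(-1) = (-9 - 59*(-59)²) - 1*(-1) = (-9 - 59*3481) + 1 = (-9 - 205379) + 1 = -205388 + 1 = -205387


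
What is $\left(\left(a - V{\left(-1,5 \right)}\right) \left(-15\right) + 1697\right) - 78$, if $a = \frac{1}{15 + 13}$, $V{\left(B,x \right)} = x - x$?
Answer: $\frac{45317}{28} \approx 1618.5$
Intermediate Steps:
$V{\left(B,x \right)} = 0$
$a = \frac{1}{28} \approx 0.035714$
$\left(\left(a - V{\left(-1,5 \right)}\right) \left(-15\right) + 1697\right) - 78 = \left(\left(\frac{1}{28} - 0\right) \left(-15\right) + 1697\right) - 78 = \left(\left(\frac{1}{28} + 0\right) \left(-15\right) + 1697\right) - 78 = \left(\frac{1}{28} \left(-15\right) + 1697\right) - 78 = \left(- \frac{15}{28} + 1697\right) - 78 = \frac{47501}{28} - 78 = \frac{45317}{28}$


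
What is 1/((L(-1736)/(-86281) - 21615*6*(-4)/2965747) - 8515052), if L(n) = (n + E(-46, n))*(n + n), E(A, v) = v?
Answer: -255887616907/2178932070799536252 ≈ -1.1744e-7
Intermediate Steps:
L(n) = 4*n² (L(n) = (n + n)*(n + n) = (2*n)*(2*n) = 4*n²)
1/((L(-1736)/(-86281) - 21615*6*(-4)/2965747) - 8515052) = 1/(((4*(-1736)²)/(-86281) - 21615*6*(-4)/2965747) - 8515052) = 1/(((4*3013696)*(-1/86281) - (-518760)*(1/2965747)) - 8515052) = 1/((12054784*(-1/86281) - 21615*(-24)*(1/2965747)) - 8515052) = 1/((-12054784/86281 + 518760*(1/2965747)) - 8515052) = 1/((-12054784/86281 + 518760/2965747) - 8515052) = 1/(-35706680352088/255887616907 - 8515052) = 1/(-2178932070799536252/255887616907) = -255887616907/2178932070799536252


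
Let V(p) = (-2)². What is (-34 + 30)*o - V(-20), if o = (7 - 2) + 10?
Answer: -64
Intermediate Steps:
o = 15 (o = 5 + 10 = 15)
V(p) = 4
(-34 + 30)*o - V(-20) = (-34 + 30)*15 - 1*4 = -4*15 - 4 = -60 - 4 = -64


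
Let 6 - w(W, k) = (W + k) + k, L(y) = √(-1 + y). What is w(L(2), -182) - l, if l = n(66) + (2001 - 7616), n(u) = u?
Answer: 5918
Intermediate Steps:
w(W, k) = 6 - W - 2*k (w(W, k) = 6 - ((W + k) + k) = 6 - (W + 2*k) = 6 + (-W - 2*k) = 6 - W - 2*k)
l = -5549 (l = 66 + (2001 - 7616) = 66 - 5615 = -5549)
w(L(2), -182) - l = (6 - √(-1 + 2) - 2*(-182)) - 1*(-5549) = (6 - √1 + 364) + 5549 = (6 - 1*1 + 364) + 5549 = (6 - 1 + 364) + 5549 = 369 + 5549 = 5918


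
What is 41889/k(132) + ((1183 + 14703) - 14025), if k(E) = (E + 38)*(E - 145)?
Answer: 4070921/2210 ≈ 1842.0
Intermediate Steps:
k(E) = (-145 + E)*(38 + E) (k(E) = (38 + E)*(-145 + E) = (-145 + E)*(38 + E))
41889/k(132) + ((1183 + 14703) - 14025) = 41889/(-5510 + 132² - 107*132) + ((1183 + 14703) - 14025) = 41889/(-5510 + 17424 - 14124) + (15886 - 14025) = 41889/(-2210) + 1861 = 41889*(-1/2210) + 1861 = -41889/2210 + 1861 = 4070921/2210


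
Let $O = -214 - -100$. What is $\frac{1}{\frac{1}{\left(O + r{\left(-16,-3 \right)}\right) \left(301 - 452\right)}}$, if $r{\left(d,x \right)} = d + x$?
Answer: $20083$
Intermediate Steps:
$O = -114$ ($O = -214 + 100 = -114$)
$\frac{1}{\frac{1}{\left(O + r{\left(-16,-3 \right)}\right) \left(301 - 452\right)}} = \frac{1}{\frac{1}{\left(-114 - 19\right) \left(301 - 452\right)}} = \frac{1}{\frac{1}{\left(-114 - 19\right) \left(-151\right)}} = \frac{1}{\frac{1}{\left(-133\right) \left(-151\right)}} = \frac{1}{\frac{1}{20083}} = 20083$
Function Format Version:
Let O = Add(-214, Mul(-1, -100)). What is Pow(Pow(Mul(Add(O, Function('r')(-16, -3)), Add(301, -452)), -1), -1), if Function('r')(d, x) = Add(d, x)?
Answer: 20083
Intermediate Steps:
O = -114 (O = Add(-214, 100) = -114)
Pow(Pow(Mul(Add(O, Function('r')(-16, -3)), Add(301, -452)), -1), -1) = Pow(Pow(Mul(Add(-114, Add(-16, -3)), Add(301, -452)), -1), -1) = Pow(Pow(Mul(Add(-114, -19), -151), -1), -1) = Pow(Pow(Mul(-133, -151), -1), -1) = Pow(Pow(20083, -1), -1) = Pow(Rational(1, 20083), -1) = 20083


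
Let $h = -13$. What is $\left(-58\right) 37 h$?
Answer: $27898$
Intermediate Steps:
$\left(-58\right) 37 h = \left(-58\right) 37 \left(-13\right) = \left(-2146\right) \left(-13\right) = 27898$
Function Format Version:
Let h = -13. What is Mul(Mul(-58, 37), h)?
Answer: 27898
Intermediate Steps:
Mul(Mul(-58, 37), h) = Mul(Mul(-58, 37), -13) = Mul(-2146, -13) = 27898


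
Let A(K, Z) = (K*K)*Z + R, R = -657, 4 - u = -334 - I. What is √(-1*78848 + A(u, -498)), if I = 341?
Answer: I*√229677923 ≈ 15155.0*I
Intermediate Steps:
u = 679 (u = 4 - (-334 - 1*341) = 4 - (-334 - 341) = 4 - 1*(-675) = 4 + 675 = 679)
A(K, Z) = -657 + Z*K² (A(K, Z) = (K*K)*Z - 657 = K²*Z - 657 = Z*K² - 657 = -657 + Z*K²)
√(-1*78848 + A(u, -498)) = √(-1*78848 + (-657 - 498*679²)) = √(-78848 + (-657 - 498*461041)) = √(-78848 + (-657 - 229598418)) = √(-78848 - 229599075) = √(-229677923) = I*√229677923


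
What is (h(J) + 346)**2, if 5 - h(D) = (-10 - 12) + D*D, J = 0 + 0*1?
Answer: 139129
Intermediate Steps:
J = 0 (J = 0 + 0 = 0)
h(D) = 27 - D**2 (h(D) = 5 - ((-10 - 12) + D*D) = 5 - (-22 + D**2) = 5 + (22 - D**2) = 27 - D**2)
(h(J) + 346)**2 = ((27 - 1*0**2) + 346)**2 = ((27 - 1*0) + 346)**2 = ((27 + 0) + 346)**2 = (27 + 346)**2 = 373**2 = 139129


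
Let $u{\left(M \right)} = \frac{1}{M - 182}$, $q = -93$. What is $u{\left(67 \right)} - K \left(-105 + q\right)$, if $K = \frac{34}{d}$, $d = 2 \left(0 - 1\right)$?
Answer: $- \frac{387091}{115} \approx -3366.0$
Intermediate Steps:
$d = -2$ ($d = 2 \left(-1\right) = -2$)
$u{\left(M \right)} = \frac{1}{-182 + M}$
$K = -17$ ($K = \frac{34}{-2} = 34 \left(- \frac{1}{2}\right) = -17$)
$u{\left(67 \right)} - K \left(-105 + q\right) = \frac{1}{-182 + 67} - - 17 \left(-105 - 93\right) = \frac{1}{-115} - \left(-17\right) \left(-198\right) = - \frac{1}{115} - 3366 = - \frac{387091}{115}$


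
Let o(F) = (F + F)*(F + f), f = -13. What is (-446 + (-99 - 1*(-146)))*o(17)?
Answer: -54264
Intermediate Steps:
o(F) = 2*F*(-13 + F) (o(F) = (F + F)*(F - 13) = (2*F)*(-13 + F) = 2*F*(-13 + F))
(-446 + (-99 - 1*(-146)))*o(17) = (-446 + (-99 - 1*(-146)))*(2*17*(-13 + 17)) = (-446 + (-99 + 146))*(2*17*4) = (-446 + 47)*136 = -399*136 = -54264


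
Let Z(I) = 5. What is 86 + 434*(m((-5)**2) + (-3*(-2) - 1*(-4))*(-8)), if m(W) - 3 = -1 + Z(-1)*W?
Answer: 20484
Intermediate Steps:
m(W) = 2 + 5*W (m(W) = 3 + (-1 + 5*W) = 2 + 5*W)
86 + 434*(m((-5)**2) + (-3*(-2) - 1*(-4))*(-8)) = 86 + 434*((2 + 5*(-5)**2) + (-3*(-2) - 1*(-4))*(-8)) = 86 + 434*((2 + 5*25) + (6 + 4)*(-8)) = 86 + 434*((2 + 125) + 10*(-8)) = 86 + 434*(127 - 80) = 86 + 434*47 = 86 + 20398 = 20484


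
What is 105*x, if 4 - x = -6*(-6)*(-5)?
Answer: 19320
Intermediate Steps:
x = 184 (x = 4 - (-6*(-6))*(-5) = 4 - 36*(-5) = 4 - 1*(-180) = 4 + 180 = 184)
105*x = 105*184 = 19320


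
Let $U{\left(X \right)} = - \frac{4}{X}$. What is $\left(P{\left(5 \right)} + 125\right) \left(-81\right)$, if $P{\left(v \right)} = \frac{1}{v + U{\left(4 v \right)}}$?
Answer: $- \frac{81135}{8} \approx -10142.0$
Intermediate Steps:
$P{\left(v \right)} = \frac{1}{v - \frac{1}{v}}$ ($P{\left(v \right)} = \frac{1}{v - \frac{4}{4 v}} = \frac{1}{v - 4 \frac{1}{4 v}} = \frac{1}{v - \frac{1}{v}}$)
$\left(P{\left(5 \right)} + 125\right) \left(-81\right) = \left(\frac{5}{-1 + 5^{2}} + 125\right) \left(-81\right) = \left(\frac{5}{-1 + 25} + 125\right) \left(-81\right) = \left(\frac{5}{24} + 125\right) \left(-81\right) = \frac{3005}{24} \left(-81\right) = - \frac{81135}{8}$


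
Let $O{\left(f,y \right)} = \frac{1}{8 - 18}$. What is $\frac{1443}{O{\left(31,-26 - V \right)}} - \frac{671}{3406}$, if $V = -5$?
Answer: $- \frac{49149251}{3406} \approx -14430.0$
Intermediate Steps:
$O{\left(f,y \right)} = - \frac{1}{10}$ ($O{\left(f,y \right)} = \frac{1}{-10} = - \frac{1}{10}$)
$\frac{1443}{O{\left(31,-26 - V \right)}} - \frac{671}{3406} = \frac{1443}{- \frac{1}{10}} - \frac{671}{3406} = 1443 \left(-10\right) - \frac{671}{3406} = -14430 - \frac{671}{3406} = - \frac{49149251}{3406}$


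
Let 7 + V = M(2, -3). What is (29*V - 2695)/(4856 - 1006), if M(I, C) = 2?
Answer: -284/385 ≈ -0.73766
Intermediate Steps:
V = -5 (V = -7 + 2 = -5)
(29*V - 2695)/(4856 - 1006) = (29*(-5) - 2695)/(4856 - 1006) = (-145 - 2695)/3850 = -2840*1/3850 = -284/385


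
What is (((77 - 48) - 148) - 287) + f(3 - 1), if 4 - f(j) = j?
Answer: -404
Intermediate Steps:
f(j) = 4 - j
(((77 - 48) - 148) - 287) + f(3 - 1) = (((77 - 48) - 148) - 287) + (4 - (3 - 1)) = ((29 - 148) - 287) + (4 - 1*2) = (-119 - 287) + (4 - 2) = -406 + 2 = -404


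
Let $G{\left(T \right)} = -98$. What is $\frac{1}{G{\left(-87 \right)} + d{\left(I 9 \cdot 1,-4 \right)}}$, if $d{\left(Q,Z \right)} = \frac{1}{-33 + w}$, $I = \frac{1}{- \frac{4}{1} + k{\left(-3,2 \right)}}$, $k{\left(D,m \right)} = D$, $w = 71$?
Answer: $- \frac{38}{3723} \approx -0.010207$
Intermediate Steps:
$I = - \frac{1}{7}$ ($I = \frac{1}{- \frac{4}{1} - 3} = \frac{1}{\left(-4\right) 1 - 3} = \frac{1}{-4 - 3} = \frac{1}{-7} = - \frac{1}{7} \approx -0.14286$)
$d{\left(Q,Z \right)} = \frac{1}{38}$ ($d{\left(Q,Z \right)} = \frac{1}{-33 + 71} = \frac{1}{38}$)
$\frac{1}{G{\left(-87 \right)} + d{\left(I 9 \cdot 1,-4 \right)}} = \frac{1}{-98 + \frac{1}{38}} = \frac{1}{- \frac{3723}{38}} = - \frac{38}{3723}$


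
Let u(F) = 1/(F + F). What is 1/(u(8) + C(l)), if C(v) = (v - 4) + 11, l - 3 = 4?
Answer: 16/225 ≈ 0.071111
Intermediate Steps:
l = 7 (l = 3 + 4 = 7)
u(F) = 1/(2*F)
C(v) = 7 + v (C(v) = (-4 + v) + 11 = 7 + v)
1/(u(8) + C(l)) = 1/((½)/8 + (7 + 7)) = 1/((½)*(⅛) + 14) = 1/(1/16 + 14) = 1/(225/16) = 16/225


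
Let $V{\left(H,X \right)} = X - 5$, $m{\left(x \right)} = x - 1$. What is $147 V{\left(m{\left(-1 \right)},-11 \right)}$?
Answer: $-2352$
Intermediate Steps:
$m{\left(x \right)} = -1 + x$
$V{\left(H,X \right)} = -5 + X$
$147 V{\left(m{\left(-1 \right)},-11 \right)} = 147 \left(-5 - 11\right) = 147 \left(-16\right) = -2352$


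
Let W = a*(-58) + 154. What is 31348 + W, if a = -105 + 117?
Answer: 30806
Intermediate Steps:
a = 12
W = -542 (W = 12*(-58) + 154 = -696 + 154 = -542)
31348 + W = 31348 - 542 = 30806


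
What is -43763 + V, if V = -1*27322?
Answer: -71085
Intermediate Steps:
V = -27322
-43763 + V = -43763 - 27322 = -71085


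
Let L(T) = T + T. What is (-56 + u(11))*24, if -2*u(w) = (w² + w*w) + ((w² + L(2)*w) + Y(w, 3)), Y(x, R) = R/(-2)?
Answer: -6210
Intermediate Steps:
Y(x, R) = -R/2 (Y(x, R) = R*(-½) = -R/2)
L(T) = 2*T
u(w) = ¾ - 2*w - 3*w²/2 (u(w) = -((w² + w*w) + ((w² + (2*2)*w) - ½*3))/2 = -((w² + w²) + ((w² + 4*w) - 3/2))/2 = -(2*w² + (-3/2 + w² + 4*w))/2 = -(-3/2 + 3*w² + 4*w)/2 = ¾ - 2*w - 3*w²/2)
(-56 + u(11))*24 = (-56 + (¾ - 2*11 - 3/2*11²))*24 = (-56 + (¾ - 22 - 3/2*121))*24 = (-56 + (¾ - 22 - 363/2))*24 = (-56 - 811/4)*24 = -1035/4*24 = -6210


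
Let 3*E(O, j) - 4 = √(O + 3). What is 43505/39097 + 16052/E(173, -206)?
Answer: -470253733/390970 + 12039*√11/10 ≈ 2790.1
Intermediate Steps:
E(O, j) = 4/3 + √(3 + O)/3 (E(O, j) = 4/3 + √(O + 3)/3 = 4/3 + √(3 + O)/3)
43505/39097 + 16052/E(173, -206) = 43505/39097 + 16052/(4/3 + √(3 + 173)/3) = 43505*(1/39097) + 16052/(4/3 + √176/3) = 43505/39097 + 16052/(4/3 + (4*√11)/3) = 43505/39097 + 16052/(4/3 + 4*√11/3)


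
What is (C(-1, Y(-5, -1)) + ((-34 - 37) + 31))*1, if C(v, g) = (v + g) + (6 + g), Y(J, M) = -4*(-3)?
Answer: -11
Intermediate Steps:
Y(J, M) = 12
C(v, g) = 6 + v + 2*g (C(v, g) = (g + v) + (6 + g) = 6 + v + 2*g)
(C(-1, Y(-5, -1)) + ((-34 - 37) + 31))*1 = ((6 - 1 + 2*12) + ((-34 - 37) + 31))*1 = ((6 - 1 + 24) + (-71 + 31))*1 = (29 - 40)*1 = -11*1 = -11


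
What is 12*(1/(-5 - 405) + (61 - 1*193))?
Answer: -324726/205 ≈ -1584.0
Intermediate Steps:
12*(1/(-5 - 405) + (61 - 1*193)) = 12*(1/(-410) + (61 - 193)) = 12*(-1/410 - 132) = 12*(-54121/410) = -324726/205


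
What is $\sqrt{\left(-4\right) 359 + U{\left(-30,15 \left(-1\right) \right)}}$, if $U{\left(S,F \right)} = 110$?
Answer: $i \sqrt{1326} \approx 36.414 i$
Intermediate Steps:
$\sqrt{\left(-4\right) 359 + U{\left(-30,15 \left(-1\right) \right)}} = \sqrt{\left(-4\right) 359 + 110} = \sqrt{-1436 + 110} = \sqrt{-1326} = i \sqrt{1326}$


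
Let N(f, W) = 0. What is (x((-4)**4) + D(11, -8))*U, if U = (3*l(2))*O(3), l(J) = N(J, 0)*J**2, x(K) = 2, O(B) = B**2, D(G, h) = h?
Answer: 0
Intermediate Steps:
l(J) = 0 (l(J) = 0*J**2 = 0)
U = 0 (U = (3*0)*3**2 = 0*9 = 0)
(x((-4)**4) + D(11, -8))*U = (2 - 8)*0 = -6*0 = 0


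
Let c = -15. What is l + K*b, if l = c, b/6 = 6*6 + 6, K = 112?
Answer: 28209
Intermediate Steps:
b = 252 (b = 6*(6*6 + 6) = 6*(36 + 6) = 6*42 = 252)
l = -15
l + K*b = -15 + 112*252 = -15 + 28224 = 28209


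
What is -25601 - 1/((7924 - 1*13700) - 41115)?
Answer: -1200456490/46891 ≈ -25601.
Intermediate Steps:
-25601 - 1/((7924 - 1*13700) - 41115) = -25601 - 1/((7924 - 13700) - 41115) = -25601 - 1/(-5776 - 41115) = -25601 - 1/(-46891) = -25601 - 1*(-1/46891) = -25601 + 1/46891 = -1200456490/46891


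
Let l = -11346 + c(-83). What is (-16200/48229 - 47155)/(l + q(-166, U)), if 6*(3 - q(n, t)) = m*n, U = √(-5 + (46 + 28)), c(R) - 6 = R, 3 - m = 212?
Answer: 6822764085/2488954003 ≈ 2.7412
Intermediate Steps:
m = -209 (m = 3 - 1*212 = 3 - 212 = -209)
c(R) = 6 + R
U = √69 (U = √(-5 + 74) = √69 ≈ 8.3066)
q(n, t) = 3 + 209*n/6 (q(n, t) = 3 - (-209)*n/6 = 3 + 209*n/6)
l = -11423 (l = -11346 + (6 - 83) = -11346 - 77 = -11423)
(-16200/48229 - 47155)/(l + q(-166, U)) = (-16200/48229 - 47155)/(-11423 + (3 + (209/6)*(-166))) = (-16200*1/48229 - 47155)/(-11423 + (3 - 17347/3)) = (-16200/48229 - 47155)/(-11423 - 17338/3) = -2274254695/(48229*(-51607/3)) = -2274254695/48229*(-3/51607) = 6822764085/2488954003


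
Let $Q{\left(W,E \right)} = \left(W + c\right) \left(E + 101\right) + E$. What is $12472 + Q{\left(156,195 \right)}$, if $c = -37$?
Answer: $47891$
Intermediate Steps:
$Q{\left(W,E \right)} = E + \left(-37 + W\right) \left(101 + E\right)$ ($Q{\left(W,E \right)} = \left(W - 37\right) \left(E + 101\right) + E = \left(-37 + W\right) \left(101 + E\right) + E = E + \left(-37 + W\right) \left(101 + E\right)$)
$12472 + Q{\left(156,195 \right)} = 12472 + \left(-3737 - 7020 + 101 \cdot 156 + 195 \cdot 156\right) = 12472 + \left(-3737 - 7020 + 15756 + 30420\right) = 12472 + 35419 = 47891$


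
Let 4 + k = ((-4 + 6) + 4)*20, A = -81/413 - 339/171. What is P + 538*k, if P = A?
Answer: 1469095442/23541 ≈ 62406.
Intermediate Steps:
A = -51286/23541 (A = -81*1/413 - 339*1/171 = -81/413 - 113/57 = -51286/23541 ≈ -2.1786)
P = -51286/23541 ≈ -2.1786
k = 116 (k = -4 + ((-4 + 6) + 4)*20 = -4 + (2 + 4)*20 = -4 + 6*20 = -4 + 120 = 116)
P + 538*k = -51286/23541 + 538*116 = -51286/23541 + 62408 = 1469095442/23541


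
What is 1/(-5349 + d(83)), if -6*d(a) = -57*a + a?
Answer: -3/13723 ≈ -0.00021861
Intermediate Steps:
d(a) = 28*a/3 (d(a) = -(-57*a + a)/6 = -(-28)*a/3 = 28*a/3)
1/(-5349 + d(83)) = 1/(-5349 + (28/3)*83) = 1/(-5349 + 2324/3) = 1/(-13723/3) = -3/13723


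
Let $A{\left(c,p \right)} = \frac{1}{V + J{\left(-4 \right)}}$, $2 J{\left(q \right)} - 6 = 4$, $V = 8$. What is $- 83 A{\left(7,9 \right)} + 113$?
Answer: $\frac{1386}{13} \approx 106.62$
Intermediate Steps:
$J{\left(q \right)} = 5$ ($J{\left(q \right)} = 3 + \frac{1}{2} \cdot 4 = 3 + 2 = 5$)
$A{\left(c,p \right)} = \frac{1}{13}$ ($A{\left(c,p \right)} = \frac{1}{8 + 5} = \frac{1}{13}$)
$- 83 A{\left(7,9 \right)} + 113 = \left(-83\right) \frac{1}{13} + 113 = - \frac{83}{13} + 113 = \frac{1386}{13}$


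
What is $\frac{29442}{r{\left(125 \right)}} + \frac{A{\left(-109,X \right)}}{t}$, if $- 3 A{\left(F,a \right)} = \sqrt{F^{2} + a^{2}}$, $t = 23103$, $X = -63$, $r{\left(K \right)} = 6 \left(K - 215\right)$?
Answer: $- \frac{4907}{90} - \frac{5 \sqrt{634}}{69309} \approx -54.524$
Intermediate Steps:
$r{\left(K \right)} = -1290 + 6 K$ ($r{\left(K \right)} = 6 \left(-215 + K\right) = -1290 + 6 K$)
$A{\left(F,a \right)} = - \frac{\sqrt{F^{2} + a^{2}}}{3}$
$\frac{29442}{r{\left(125 \right)}} + \frac{A{\left(-109,X \right)}}{t} = \frac{29442}{-1290 + 6 \cdot 125} + \frac{\left(- \frac{1}{3}\right) \sqrt{\left(-109\right)^{2} + \left(-63\right)^{2}}}{23103} = \frac{29442}{-1290 + 750} + - \frac{\sqrt{11881 + 3969}}{3} \cdot \frac{1}{23103} = \frac{29442}{-540} + - \frac{\sqrt{15850}}{3} \cdot \frac{1}{23103} = 29442 \left(- \frac{1}{540}\right) + - \frac{5 \sqrt{634}}{3} \cdot \frac{1}{23103} = - \frac{4907}{90} + - \frac{5 \sqrt{634}}{3} \cdot \frac{1}{23103} = - \frac{4907}{90} - \frac{5 \sqrt{634}}{69309}$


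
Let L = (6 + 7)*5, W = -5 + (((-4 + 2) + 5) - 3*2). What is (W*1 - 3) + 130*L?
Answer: 8439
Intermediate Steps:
W = -8 (W = -5 + ((-2 + 5) - 6) = -5 + (3 - 6) = -5 - 3 = -8)
L = 65 (L = 13*5 = 65)
(W*1 - 3) + 130*L = (-8*1 - 3) + 130*65 = (-8 - 3) + 8450 = -11 + 8450 = 8439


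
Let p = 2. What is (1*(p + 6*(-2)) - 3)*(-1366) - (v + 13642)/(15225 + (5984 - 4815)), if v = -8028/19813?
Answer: 2883891224579/162407161 ≈ 17757.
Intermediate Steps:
v = -8028/19813 (v = -8028*1/19813 = -8028/19813 ≈ -0.40519)
(1*(p + 6*(-2)) - 3)*(-1366) - (v + 13642)/(15225 + (5984 - 4815)) = (1*(2 + 6*(-2)) - 3)*(-1366) - (-8028/19813 + 13642)/(15225 + (5984 - 4815)) = (1*(2 - 12) - 3)*(-1366) - 270280918/(19813*(15225 + 1169)) = (1*(-10) - 3)*(-1366) - 270280918/(19813*16394) = (-10 - 3)*(-1366) - 270280918/(19813*16394) = -13*(-1366) - 1*135140459/162407161 = 17758 - 135140459/162407161 = 2883891224579/162407161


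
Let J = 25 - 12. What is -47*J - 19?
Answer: -630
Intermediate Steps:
J = 13
-47*J - 19 = -47*13 - 19 = -611 - 19 = -630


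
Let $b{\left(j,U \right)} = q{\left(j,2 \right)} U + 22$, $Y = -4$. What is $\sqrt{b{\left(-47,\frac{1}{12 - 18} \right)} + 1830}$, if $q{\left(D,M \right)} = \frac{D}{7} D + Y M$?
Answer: $\frac{\sqrt{3176502}}{42} \approx 42.435$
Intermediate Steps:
$q{\left(D,M \right)} = - 4 M + \frac{D^{2}}{7}$ ($q{\left(D,M \right)} = \frac{D}{7} D - 4 M = \frac{D^{2}}{7} - 4 M = - 4 M + \frac{D^{2}}{7}$)
$b{\left(j,U \right)} = 22 + U \left(-8 + \frac{j^{2}}{7}\right)$ ($b{\left(j,U \right)} = \left(\left(-4\right) 2 + \frac{j^{2}}{7}\right) U + 22 = \left(-8 + \frac{j^{2}}{7}\right) U + 22 = U \left(-8 + \frac{j^{2}}{7}\right) + 22 = 22 + U \left(-8 + \frac{j^{2}}{7}\right)$)
$\sqrt{b{\left(-47,\frac{1}{12 - 18} \right)} + 1830} = \sqrt{\left(22 + \frac{-56 + \left(-47\right)^{2}}{7 \left(12 - 18\right)}\right) + 1830} = \sqrt{\left(22 + \frac{-56 + 2209}{7 \left(-6\right)}\right) + 1830} = \sqrt{\left(22 + \frac{1}{7} \left(- \frac{1}{6}\right) 2153\right) + 1830} = \sqrt{\left(22 - \frac{2153}{42}\right) + 1830} = \sqrt{- \frac{1229}{42} + 1830} = \sqrt{\frac{75631}{42}} = \frac{\sqrt{3176502}}{42}$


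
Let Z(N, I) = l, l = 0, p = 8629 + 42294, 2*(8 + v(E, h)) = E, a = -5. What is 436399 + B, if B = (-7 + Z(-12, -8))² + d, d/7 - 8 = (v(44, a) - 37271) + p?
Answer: 532166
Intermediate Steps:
v(E, h) = -8 + E/2
p = 50923
Z(N, I) = 0
d = 95718 (d = 56 + 7*(((-8 + (½)*44) - 37271) + 50923) = 56 + 7*(((-8 + 22) - 37271) + 50923) = 56 + 7*((14 - 37271) + 50923) = 56 + 7*(-37257 + 50923) = 56 + 7*13666 = 56 + 95662 = 95718)
B = 95767 (B = (-7 + 0)² + 95718 = (-7)² + 95718 = 49 + 95718 = 95767)
436399 + B = 436399 + 95767 = 532166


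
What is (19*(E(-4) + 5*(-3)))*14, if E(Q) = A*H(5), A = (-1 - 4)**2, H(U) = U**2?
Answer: 162260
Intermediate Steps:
A = 25 (A = (-5)**2 = 25)
E(Q) = 625 (E(Q) = 25*5**2 = 25*25 = 625)
(19*(E(-4) + 5*(-3)))*14 = (19*(625 + 5*(-3)))*14 = (19*(625 - 15))*14 = (19*610)*14 = 11590*14 = 162260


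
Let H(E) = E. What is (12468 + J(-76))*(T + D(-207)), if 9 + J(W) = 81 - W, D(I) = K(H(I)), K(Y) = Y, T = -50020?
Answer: -633663832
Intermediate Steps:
D(I) = I
J(W) = 72 - W (J(W) = -9 + (81 - W) = 72 - W)
(12468 + J(-76))*(T + D(-207)) = (12468 + (72 - 1*(-76)))*(-50020 - 207) = (12468 + (72 + 76))*(-50227) = (12468 + 148)*(-50227) = 12616*(-50227) = -633663832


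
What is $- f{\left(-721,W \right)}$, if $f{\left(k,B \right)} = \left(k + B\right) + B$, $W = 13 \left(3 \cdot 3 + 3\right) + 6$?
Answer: $397$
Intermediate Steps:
$W = 162$ ($W = 13 \left(9 + 3\right) + 6 = 13 \cdot 12 + 6 = 156 + 6 = 162$)
$f{\left(k,B \right)} = k + 2 B$ ($f{\left(k,B \right)} = \left(B + k\right) + B = k + 2 B$)
$- f{\left(-721,W \right)} = - (-721 + 2 \cdot 162) = - (-721 + 324) = \left(-1\right) \left(-397\right) = 397$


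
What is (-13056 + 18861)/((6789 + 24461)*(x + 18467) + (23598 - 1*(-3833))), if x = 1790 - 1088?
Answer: 1935/199686227 ≈ 9.6902e-6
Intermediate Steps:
x = 702
(-13056 + 18861)/((6789 + 24461)*(x + 18467) + (23598 - 1*(-3833))) = (-13056 + 18861)/((6789 + 24461)*(702 + 18467) + (23598 - 1*(-3833))) = 5805/(31250*19169 + (23598 + 3833)) = 5805/(599031250 + 27431) = 5805/599058681 = 5805*(1/599058681) = 1935/199686227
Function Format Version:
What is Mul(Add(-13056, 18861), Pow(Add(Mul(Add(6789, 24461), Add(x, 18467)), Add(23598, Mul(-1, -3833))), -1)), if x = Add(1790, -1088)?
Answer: Rational(1935, 199686227) ≈ 9.6902e-6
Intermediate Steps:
x = 702
Mul(Add(-13056, 18861), Pow(Add(Mul(Add(6789, 24461), Add(x, 18467)), Add(23598, Mul(-1, -3833))), -1)) = Mul(Add(-13056, 18861), Pow(Add(Mul(Add(6789, 24461), Add(702, 18467)), Add(23598, Mul(-1, -3833))), -1)) = Mul(5805, Pow(Add(Mul(31250, 19169), Add(23598, 3833)), -1)) = Mul(5805, Pow(Add(599031250, 27431), -1)) = Mul(5805, Pow(599058681, -1)) = Mul(5805, Rational(1, 599058681)) = Rational(1935, 199686227)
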